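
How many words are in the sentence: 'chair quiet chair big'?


Counting words by splitting on spaces:
  Word 1: 'chair'
  Word 2: 'quiet'
  Word 3: 'chair'
  Word 4: 'big'
Total words: 4

4


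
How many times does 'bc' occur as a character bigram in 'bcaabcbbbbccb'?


Scanning 'bcaabcbbbbccb' for bigram 'bc':
  Position 0: 'bc' -> MATCH
  Position 1: 'ca' -> no
  Position 2: 'aa' -> no
  Position 3: 'ab' -> no
  Position 4: 'bc' -> MATCH
  Position 5: 'cb' -> no
  Position 6: 'bb' -> no
  Position 7: 'bb' -> no
  Position 8: 'bb' -> no
  Position 9: 'bc' -> MATCH
  Position 10: 'cc' -> no
  Position 11: 'cb' -> no
Total matches: 3

3


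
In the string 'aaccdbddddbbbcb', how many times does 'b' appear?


Scanning 'aaccdbddddbbbcb' for 'b':
  Position 5: 'b' -> MATCH (count: 1)
  Position 10: 'b' -> MATCH (count: 2)
  Position 11: 'b' -> MATCH (count: 3)
  Position 12: 'b' -> MATCH (count: 4)
  Position 14: 'b' -> MATCH (count: 5)
Total occurrences of 'b': 5

5


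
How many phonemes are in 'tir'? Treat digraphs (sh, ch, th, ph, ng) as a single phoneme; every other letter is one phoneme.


Parsing 'tir' greedily, digraphs first:
  't' -> consonant phoneme (phonemes so far: 1)
  'i' -> vowel phoneme (phonemes so far: 2)
  'r' -> consonant phoneme (phonemes so far: 3)
Total phonemes: 3

3


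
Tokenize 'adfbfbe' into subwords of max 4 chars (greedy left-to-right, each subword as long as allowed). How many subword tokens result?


'adfbfbe' has 7 characters.
Chunking with max size 4:
  Chunk 1: 'adfb' (positions 0-3)
  Chunk 2: 'fbe' (positions 4-6)
Total chunks: ceil(7 / 4) = 2

2


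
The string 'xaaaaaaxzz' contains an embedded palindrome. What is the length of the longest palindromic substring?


Scanning 'xaaaaaaxzz' for palindromic substrings.
Substring at positions 0-7: 'xaaaaaax'.
Check: reverse('xaaaaaax') = 'xaaaaaax' -> palindrome confirmed.
Neighbouring characters ('-' / 'z') break symmetry, so it cannot extend further.
No longer palindromic substring exists; longest length = 8

8


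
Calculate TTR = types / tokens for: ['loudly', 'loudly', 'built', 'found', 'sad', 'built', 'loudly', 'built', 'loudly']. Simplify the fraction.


Tokens: 9
Unique types: ('built', 'found', 'loudly', 'sad') = 4
TTR = 4/9
Already in lowest terms.

4/9


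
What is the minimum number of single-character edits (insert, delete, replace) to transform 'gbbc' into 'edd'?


Building DP table for s1='gbbc' (len 4) and s2='edd' (len 3):
       e  d  d
    0  1  2  3
  g 1  1  2  3
  b 2  2  2  3
  b 3  3  3  3
  c 4  4  4  4
Edit distance = dp[4][3] = 4

4


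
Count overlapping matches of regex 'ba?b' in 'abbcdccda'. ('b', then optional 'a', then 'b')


Pattern: ba?b means 'b', then optional 'a', then 'b'.
Scanning 'abbcdccda' position-by-position:
  Pos 0: window 'abb' -> no
  Pos 1: window 'bbc' -> MATCH
  Pos 2: window 'bcd' -> no
  Pos 3: window 'cdc' -> no
  Pos 4: window 'dcc' -> no
  Pos 5: window 'ccd' -> no
  Pos 6: window 'cda' -> no
  Pos 7: window 'da' -> no
  Pos 8: window 'a' -> no
Total matches: 1

1


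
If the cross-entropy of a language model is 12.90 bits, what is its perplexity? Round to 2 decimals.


Perplexity formula: PP = 2^H
H = 12.90
PP = 2^12.90
Decompose: 2^12.90 = 2^12 * 2^0.90
2^12 = 4096, 2^0.90 ~ 1.8660660
PP ~ 4096 * 1.8660660 = 7643.4063360
Rounded to 2 decimals: 7643.41

7643.41


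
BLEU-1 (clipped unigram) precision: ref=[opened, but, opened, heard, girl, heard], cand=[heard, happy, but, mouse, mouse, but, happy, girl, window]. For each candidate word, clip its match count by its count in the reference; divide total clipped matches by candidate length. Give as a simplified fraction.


Reference word counts: {'but': 1, 'girl': 1, 'heard': 2, 'opened': 2}
Checking each candidate word (with clipping):
  'heard' -> in reference (ref count 2, used 1/2) -> match (matches: 1)
  'happy' -> not in reference -> no match (matches: 1)
  'but' -> in reference (ref count 1, used 1/1) -> match (matches: 2)
  'mouse' -> not in reference -> no match (matches: 2)
  'mouse' -> not in reference -> no match (matches: 2)
  'but' -> ref count 1 already used up (1/1) -> clipped, no match (matches: 2)
  'happy' -> not in reference -> no match (matches: 2)
  'girl' -> in reference (ref count 1, used 1/1) -> match (matches: 3)
  'window' -> not in reference -> no match (matches: 3)
Clipped matches: 3, Candidate length: 9
Precision = 3/9 = 1/3

1/3


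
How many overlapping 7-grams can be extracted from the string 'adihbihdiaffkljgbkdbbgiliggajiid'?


String 'adihbihdiaffkljgbkdbbgiliggajiid' has length L = 32.
Number of overlapping n-grams = L - n + 1
Substituting: 32 - 7 + 1 = 26

26


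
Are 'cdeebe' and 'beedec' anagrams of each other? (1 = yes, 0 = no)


Sort characters of 'cdeebe': 'bcdeee'
Sort characters of 'beedec': 'bcdeee'
Sorted forms match -> they ARE anagrams
Result: 1

1


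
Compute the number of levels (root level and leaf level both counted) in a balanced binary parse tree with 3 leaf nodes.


In a balanced binary tree with n leaves the deepest leaf is ceil(log2(n)) edges below the root,
so counting node levels inclusive of root and leaves gives ceil(log2(n)) + 1 levels.
log2(3) = 1.5850
ceil(1.5850) = 2
levels = 2 + 1 = 3

3


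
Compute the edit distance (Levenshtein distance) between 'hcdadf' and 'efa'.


Building DP table for s1='hcdadf' (len 6) and s2='efa' (len 3):
       e  f  a
    0  1  2  3
  h 1  1  2  3
  c 2  2  2  3
  d 3  3  3  3
  a 4  4  4  3
  d 5  5  5  4
  f 6  6  5  5
Edit distance = dp[6][3] = 5

5


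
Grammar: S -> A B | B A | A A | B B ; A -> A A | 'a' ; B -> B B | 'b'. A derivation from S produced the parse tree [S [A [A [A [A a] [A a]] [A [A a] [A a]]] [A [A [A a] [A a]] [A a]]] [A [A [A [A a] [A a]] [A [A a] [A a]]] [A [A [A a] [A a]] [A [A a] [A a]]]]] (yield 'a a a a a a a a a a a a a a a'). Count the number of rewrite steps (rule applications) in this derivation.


Every bracketed nonterminal node [X ...] in the tree is produced by exactly one rule application.
Reading the tree off as a leftmost derivation:
  Step 1: S  =>  A A   (applied S -> A A)
  Step 2: A A  =>  A A A   (applied A -> A A)
  Step 3: A A A  =>  A A A A   (applied A -> A A)
  Step 4: A A A A  =>  A A A A A   (applied A -> A A)
  Step 5: A A A A A  =>  a A A A A   (applied A -> a)
  Step 6: a A A A A  =>  a a A A A   (applied A -> a)
  Step 7: a a A A A  =>  a a A A A A   (applied A -> A A)
  Step 8: a a A A A A  =>  a a a A A A   (applied A -> a)
  Step 9: a a a A A A  =>  a a a a A A   (applied A -> a)
  Step 10: a a a a A A  =>  a a a a A A A   (applied A -> A A)
  Step 11: a a a a A A A  =>  a a a a A A A A   (applied A -> A A)
  Step 12: a a a a A A A A  =>  a a a a a A A A   (applied A -> a)
  Step 13: a a a a a A A A  =>  a a a a a a A A   (applied A -> a)
  Step 14: a a a a a a A A  =>  a a a a a a a A   (applied A -> a)
  Step 15: a a a a a a a A  =>  a a a a a a a A A   (applied A -> A A)
  Step 16: a a a a a a a A A  =>  a a a a a a a A A A   (applied A -> A A)
  Step 17: a a a a a a a A A A  =>  a a a a a a a A A A A   (applied A -> A A)
  Step 18: a a a a a a a A A A A  =>  a a a a a a a a A A A   (applied A -> a)
  Step 19: a a a a a a a a A A A  =>  a a a a a a a a a A A   (applied A -> a)
  Step 20: a a a a a a a a a A A  =>  a a a a a a a a a A A A   (applied A -> A A)
  Step 21: a a a a a a a a a A A A  =>  a a a a a a a a a a A A   (applied A -> a)
  Step 22: a a a a a a a a a a A A  =>  a a a a a a a a a a a A   (applied A -> a)
  Step 23: a a a a a a a a a a a A  =>  a a a a a a a a a a a A A   (applied A -> A A)
  Step 24: a a a a a a a a a a a A A  =>  a a a a a a a a a a a A A A   (applied A -> A A)
  Step 25: a a a a a a a a a a a A A A  =>  a a a a a a a a a a a a A A   (applied A -> a)
  Step 26: a a a a a a a a a a a a A A  =>  a a a a a a a a a a a a a A   (applied A -> a)
  Step 27: a a a a a a a a a a a a a A  =>  a a a a a a a a a a a a a A A   (applied A -> A A)
  Step 28: a a a a a a a a a a a a a A A  =>  a a a a a a a a a a a a a a A   (applied A -> a)
  Step 29: a a a a a a a a a a a a a a A  =>  a a a a a a a a a a a a a a a   (applied A -> a)
Final yield: a a a a a a a a a a a a a a a
Total rewrite steps: 29

29


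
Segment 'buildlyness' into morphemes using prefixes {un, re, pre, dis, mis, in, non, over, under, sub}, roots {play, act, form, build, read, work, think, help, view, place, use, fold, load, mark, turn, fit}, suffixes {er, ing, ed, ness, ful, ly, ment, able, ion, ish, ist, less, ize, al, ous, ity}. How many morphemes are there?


Segmenting 'buildlyness' against the inventory:
  'build' -> root (morpheme 1)
  'ly' -> suffix (morpheme 2)
  'ness' -> suffix (morpheme 3)
Total morphemes: 3

3


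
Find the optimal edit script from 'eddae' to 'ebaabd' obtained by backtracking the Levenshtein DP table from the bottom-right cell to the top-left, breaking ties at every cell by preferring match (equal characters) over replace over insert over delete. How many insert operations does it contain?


Edit distance = 4. Backtracking from cell (5, 6) with preference match > replace > insert > delete,
then listing the resulting alignment 'eddae' -> 'ebaabd' left to right:
  Step 1: keep 'e'
  Step 2: replace d->b
  Step 3: replace d->a
  Step 4: keep 'a'
  Step 5: insert 'b' [insertion #1]
  Step 6: replace e->d
Total insertions: 1

1


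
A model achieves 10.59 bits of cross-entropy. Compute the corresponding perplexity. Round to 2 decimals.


Perplexity formula: PP = 2^H
H = 10.59
PP = 2^10.59
Decompose: 2^10.59 = 2^10 * 2^0.59
2^10 = 1024, 2^0.59 ~ 1.5052467
PP ~ 1024 * 1.5052467 = 1541.3726208
Rounded to 2 decimals: 1541.37

1541.37


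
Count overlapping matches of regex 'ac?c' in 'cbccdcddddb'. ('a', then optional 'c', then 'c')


Pattern: ac?c means 'a', then optional 'c', then 'c'.
Scanning 'cbccdcddddb' position-by-position:
  Pos 0: window 'cbc' -> no
  Pos 1: window 'bcc' -> no
  Pos 2: window 'ccd' -> no
  Pos 3: window 'cdc' -> no
  Pos 4: window 'dcd' -> no
  Pos 5: window 'cdd' -> no
  Pos 6: window 'ddd' -> no
  Pos 7: window 'ddd' -> no
  Pos 8: window 'ddb' -> no
  Pos 9: window 'db' -> no
  Pos 10: window 'b' -> no
Total matches: 0

0


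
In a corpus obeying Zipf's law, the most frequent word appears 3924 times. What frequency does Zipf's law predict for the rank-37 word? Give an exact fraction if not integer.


Zipf's law: freq(rank) = f1 / rank
f1 = 3924, rank = 37
freq = 3924 / 37
GCD(3924, 37) = 1
Simplified: 3924/37

3924/37


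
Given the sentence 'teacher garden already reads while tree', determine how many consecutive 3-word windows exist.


Word trigrams from [6] words:
  Trigram 1: (teacher garden already)
  Trigram 2: (garden already reads)
  Trigram 3: (already reads while)
  Trigram 4: (reads while tree)
Total word trigrams: 6 - 2 = 4

4


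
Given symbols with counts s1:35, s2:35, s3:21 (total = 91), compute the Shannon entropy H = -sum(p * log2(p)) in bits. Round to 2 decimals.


Computing entropy H = -sum(p_i * log2(p_i)):
  s1: p = 35/91 = 0.3846, -p*log2(p) = 0.5302
  s2: p = 35/91 = 0.3846, -p*log2(p) = 0.5302
  s3: p = 21/91 = 0.2308, -p*log2(p) = 0.4882
H = sum of terms = 1.5486
Rounded to 2 decimals: 1.55

1.55


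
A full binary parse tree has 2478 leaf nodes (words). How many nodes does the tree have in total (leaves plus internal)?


Leaf nodes (terminals): 2478
Internal nodes = n - 1 = 2478 - 1 = 2477
Total = leaves + internal = 2478 + 2477 = 4955

4955


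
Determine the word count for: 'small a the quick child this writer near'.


Counting words by splitting on spaces:
  Word 1: 'small'
  Word 2: 'a'
  Word 3: 'the'
  Word 4: 'quick'
  Word 5: 'child'
  Word 6: 'this'
  Word 7: 'writer'
  Word 8: 'near'
Total words: 8

8


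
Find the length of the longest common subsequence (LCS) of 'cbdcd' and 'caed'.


DP table for LCS of 'cbdcd' and 'caed':
       c  a  e  d
    0  0  0  0  0
  c 0  1  1  1  1
  b 0  1  1  1  1
  d 0  1  1  1  2
  c 0  1  1  1  2
  d 0  1  1  1  2
LCS: 'cd'
LCS length = 2

2


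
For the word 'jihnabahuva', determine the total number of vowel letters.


Scanning each character of 'jihnabahuva':
  Position 1: 'j' -> consonant (running count: 0)
  Position 2: 'i' -> vowel (running count: 1)
  Position 3: 'h' -> consonant (running count: 1)
  Position 4: 'n' -> consonant (running count: 1)
  Position 5: 'a' -> vowel (running count: 2)
  Position 6: 'b' -> consonant (running count: 2)
  Position 7: 'a' -> vowel (running count: 3)
  Position 8: 'h' -> consonant (running count: 3)
  Position 9: 'u' -> vowel (running count: 4)
  Position 10: 'v' -> consonant (running count: 4)
  Position 11: 'a' -> vowel (running count: 5)
Total vowels: 5

5


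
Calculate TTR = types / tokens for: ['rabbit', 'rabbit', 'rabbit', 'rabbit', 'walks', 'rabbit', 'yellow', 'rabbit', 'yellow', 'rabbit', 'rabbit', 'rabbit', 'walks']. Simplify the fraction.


Tokens: 13
Unique types: ('rabbit', 'walks', 'yellow') = 3
TTR = 3/13
Already in lowest terms.

3/13


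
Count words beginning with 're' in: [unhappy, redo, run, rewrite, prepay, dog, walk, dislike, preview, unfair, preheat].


Checking each word for prefix 're':
  'unhappy' -> no (count: 0)
  'redo' -> YES, starts with 're' (count: 1)
  'run' -> no (count: 1)
  'rewrite' -> YES, starts with 're' (count: 2)
  'prepay' -> no (count: 2)
  'dog' -> no (count: 2)
  'walk' -> no (count: 2)
  'dislike' -> no (count: 2)
  'preview' -> no (count: 2)
  'unfair' -> no (count: 2)
  'preheat' -> no (count: 2)
Total with prefix 're': 2

2


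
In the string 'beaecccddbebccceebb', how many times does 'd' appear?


Scanning 'beaecccddbebccceebb' for 'd':
  Position 7: 'd' -> MATCH (count: 1)
  Position 8: 'd' -> MATCH (count: 2)
Total occurrences of 'd': 2

2


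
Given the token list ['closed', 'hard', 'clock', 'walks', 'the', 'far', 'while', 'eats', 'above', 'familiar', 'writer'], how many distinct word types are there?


Listing all tokens and tracking unique types:
  Token 1: 'closed' -> NEW (unique so far: 1)
  Token 2: 'hard' -> NEW (unique so far: 2)
  Token 3: 'clock' -> NEW (unique so far: 3)
  Token 4: 'walks' -> NEW (unique so far: 4)
  Token 5: 'the' -> NEW (unique so far: 5)
  Token 6: 'far' -> NEW (unique so far: 6)
  Token 7: 'while' -> NEW (unique so far: 7)
  Token 8: 'eats' -> NEW (unique so far: 8)
  Token 9: 'above' -> NEW (unique so far: 9)
  Token 10: 'familiar' -> NEW (unique so far: 10)
  Token 11: 'writer' -> NEW (unique so far: 11)
Unique types: ('above', 'clock', 'closed', 'eats', 'familiar', 'far', 'hard', 'the', 'walks', 'while', 'writer')
Vocabulary size: 11

11


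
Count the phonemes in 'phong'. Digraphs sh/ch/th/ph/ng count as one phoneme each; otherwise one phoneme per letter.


Parsing 'phong' greedily, digraphs first:
  'ph' -> digraph (1 consonant phoneme) (phonemes so far: 1)
  'o' -> vowel phoneme (phonemes so far: 2)
  'ng' -> digraph (1 consonant phoneme) (phonemes so far: 3)
Total phonemes: 3

3


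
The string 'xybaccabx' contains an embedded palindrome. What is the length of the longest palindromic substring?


Scanning 'xybaccabx' for palindromic substrings.
Substring at positions 2-7: 'baccab'.
Check: reverse('baccab') = 'baccab' -> palindrome confirmed.
Neighbouring characters ('y' / 'x') break symmetry, so it cannot extend further.
No longer palindromic substring exists; longest length = 6

6


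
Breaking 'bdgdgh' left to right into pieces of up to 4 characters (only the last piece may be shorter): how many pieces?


'bdgdgh' has 6 characters.
Chunking with max size 4:
  Chunk 1: 'bdgd' (positions 0-3)
  Chunk 2: 'gh' (positions 4-5)
Total chunks: ceil(6 / 4) = 2

2


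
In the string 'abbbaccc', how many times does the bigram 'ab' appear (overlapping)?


Scanning 'abbbaccc' for bigram 'ab':
  Position 0: 'ab' -> MATCH
  Position 1: 'bb' -> no
  Position 2: 'bb' -> no
  Position 3: 'ba' -> no
  Position 4: 'ac' -> no
  Position 5: 'cc' -> no
  Position 6: 'cc' -> no
Total matches: 1

1


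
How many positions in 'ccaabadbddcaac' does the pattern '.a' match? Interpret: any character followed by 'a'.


Pattern: .a means any character followed by 'a'.
Scanning 'ccaabadbddcaac' position-by-position:
  Pos 0: window 'cc' -> no
  Pos 1: window 'ca' -> MATCH
  Pos 2: window 'aa' -> MATCH
  Pos 3: window 'ab' -> no
  Pos 4: window 'ba' -> MATCH
  Pos 5: window 'ad' -> no
  Pos 6: window 'db' -> no
  Pos 7: window 'bd' -> no
  Pos 8: window 'dd' -> no
  Pos 9: window 'dc' -> no
  Pos 10: window 'ca' -> MATCH
  Pos 11: window 'aa' -> MATCH
  Pos 12: window 'ac' -> no
  Pos 13: window 'c' -> no
Total matches: 5

5


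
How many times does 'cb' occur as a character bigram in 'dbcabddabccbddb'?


Scanning 'dbcabddabccbddb' for bigram 'cb':
  Position 0: 'db' -> no
  Position 1: 'bc' -> no
  Position 2: 'ca' -> no
  Position 3: 'ab' -> no
  Position 4: 'bd' -> no
  Position 5: 'dd' -> no
  Position 6: 'da' -> no
  Position 7: 'ab' -> no
  Position 8: 'bc' -> no
  Position 9: 'cc' -> no
  Position 10: 'cb' -> MATCH
  Position 11: 'bd' -> no
  Position 12: 'dd' -> no
  Position 13: 'db' -> no
Total matches: 1

1


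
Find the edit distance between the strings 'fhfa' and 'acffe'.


Building DP table for s1='fhfa' (len 4) and s2='acffe' (len 5):
       a  c  f  f  e
    0  1  2  3  4  5
  f 1  1  2  2  3  4
  h 2  2  2  3  3  4
  f 3  3  3  2  3  4
  a 4  3  4  3  3  4
Edit distance = dp[4][5] = 4

4


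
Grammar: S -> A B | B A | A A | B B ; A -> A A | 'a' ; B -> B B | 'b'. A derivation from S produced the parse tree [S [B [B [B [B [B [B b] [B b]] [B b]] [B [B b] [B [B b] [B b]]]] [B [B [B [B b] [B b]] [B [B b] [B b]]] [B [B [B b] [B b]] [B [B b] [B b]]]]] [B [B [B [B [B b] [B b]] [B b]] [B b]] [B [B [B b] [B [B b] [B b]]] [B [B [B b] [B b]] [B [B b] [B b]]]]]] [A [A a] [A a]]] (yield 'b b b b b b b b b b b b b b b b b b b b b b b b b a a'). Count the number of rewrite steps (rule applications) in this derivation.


Every bracketed nonterminal node [X ...] in the tree is produced by exactly one rule application.
Reading the tree off as a leftmost derivation:
  Step 1: S  =>  B A   (applied S -> B A)
  Step 2: B A  =>  B B A   (applied B -> B B)
  Step 3: B B A  =>  B B B A   (applied B -> B B)
  Step 4: B B B A  =>  B B B B A   (applied B -> B B)
  Step 5: B B B B A  =>  B B B B B A   (applied B -> B B)
  Step 6: B B B B B A  =>  B B B B B B A   (applied B -> B B)
  Step 7: B B B B B B A  =>  b B B B B B A   (applied B -> b)
  Step 8: b B B B B B A  =>  b b B B B B A   (applied B -> b)
  Step 9: b b B B B B A  =>  b b b B B B A   (applied B -> b)
  Step 10: b b b B B B A  =>  b b b B B B B A   (applied B -> B B)
  Step 11: b b b B B B B A  =>  b b b b B B B A   (applied B -> b)
  Step 12: b b b b B B B A  =>  b b b b B B B B A   (applied B -> B B)
  Step 13: b b b b B B B B A  =>  b b b b b B B B A   (applied B -> b)
  Step 14: b b b b b B B B A  =>  b b b b b b B B A   (applied B -> b)
  Step 15: b b b b b b B B A  =>  b b b b b b B B B A   (applied B -> B B)
  Step 16: b b b b b b B B B A  =>  b b b b b b B B B B A   (applied B -> B B)
  Step 17: b b b b b b B B B B A  =>  b b b b b b B B B B B A   (applied B -> B B)
  Step 18: b b b b b b B B B B B A  =>  b b b b b b b B B B B A   (applied B -> b)
  Step 19: b b b b b b b B B B B A  =>  b b b b b b b b B B B A   (applied B -> b)
  Step 20: b b b b b b b b B B B A  =>  b b b b b b b b B B B B A   (applied B -> B B)
  Step 21: b b b b b b b b B B B B A  =>  b b b b b b b b b B B B A   (applied B -> b)
  Step 22: b b b b b b b b b B B B A  =>  b b b b b b b b b b B B A   (applied B -> b)
  Step 23: b b b b b b b b b b B B A  =>  b b b b b b b b b b B B B A   (applied B -> B B)
  Step 24: b b b b b b b b b b B B B A  =>  b b b b b b b b b b B B B B A   (applied B -> B B)
  Step 25: b b b b b b b b b b B B B B A  =>  b b b b b b b b b b b B B B A   (applied B -> b)
  Step 26: b b b b b b b b b b b B B B A  =>  b b b b b b b b b b b b B B A   (applied B -> b)
  Step 27: b b b b b b b b b b b b B B A  =>  b b b b b b b b b b b b B B B A   (applied B -> B B)
  Step 28: b b b b b b b b b b b b B B B A  =>  b b b b b b b b b b b b b B B A   (applied B -> b)
  Step 29: b b b b b b b b b b b b b B B A  =>  b b b b b b b b b b b b b b B A   (applied B -> b)
  Step 30: b b b b b b b b b b b b b b B A  =>  b b b b b b b b b b b b b b B B A   (applied B -> B B)
  Step 31: b b b b b b b b b b b b b b B B A  =>  b b b b b b b b b b b b b b B B B A   (applied B -> B B)
  Step 32: b b b b b b b b b b b b b b B B B A  =>  b b b b b b b b b b b b b b B B B B A   (applied B -> B B)
  Step 33: b b b b b b b b b b b b b b B B B B A  =>  b b b b b b b b b b b b b b B B B B B A   (applied B -> B B)
  Step 34: b b b b b b b b b b b b b b B B B B B A  =>  b b b b b b b b b b b b b b b B B B B A   (applied B -> b)
  Step 35: b b b b b b b b b b b b b b b B B B B A  =>  b b b b b b b b b b b b b b b b B B B A   (applied B -> b)
  Step 36: b b b b b b b b b b b b b b b b B B B A  =>  b b b b b b b b b b b b b b b b b B B A   (applied B -> b)
  Step 37: b b b b b b b b b b b b b b b b b B B A  =>  b b b b b b b b b b b b b b b b b b B A   (applied B -> b)
  Step 38: b b b b b b b b b b b b b b b b b b B A  =>  b b b b b b b b b b b b b b b b b b B B A   (applied B -> B B)
  Step 39: b b b b b b b b b b b b b b b b b b B B A  =>  b b b b b b b b b b b b b b b b b b B B B A   (applied B -> B B)
  Step 40: b b b b b b b b b b b b b b b b b b B B B A  =>  b b b b b b b b b b b b b b b b b b b B B A   (applied B -> b)
  Step 41: b b b b b b b b b b b b b b b b b b b B B A  =>  b b b b b b b b b b b b b b b b b b b B B B A   (applied B -> B B)
  Step 42: b b b b b b b b b b b b b b b b b b b B B B A  =>  b b b b b b b b b b b b b b b b b b b b B B A   (applied B -> b)
  Step 43: b b b b b b b b b b b b b b b b b b b b B B A  =>  b b b b b b b b b b b b b b b b b b b b b B A   (applied B -> b)
  Step 44: b b b b b b b b b b b b b b b b b b b b b B A  =>  b b b b b b b b b b b b b b b b b b b b b B B A   (applied B -> B B)
  Step 45: b b b b b b b b b b b b b b b b b b b b b B B A  =>  b b b b b b b b b b b b b b b b b b b b b B B B A   (applied B -> B B)
  Step 46: b b b b b b b b b b b b b b b b b b b b b B B B A  =>  b b b b b b b b b b b b b b b b b b b b b b B B A   (applied B -> b)
  Step 47: b b b b b b b b b b b b b b b b b b b b b b B B A  =>  b b b b b b b b b b b b b b b b b b b b b b b B A   (applied B -> b)
  Step 48: b b b b b b b b b b b b b b b b b b b b b b b B A  =>  b b b b b b b b b b b b b b b b b b b b b b b B B A   (applied B -> B B)
  Step 49: b b b b b b b b b b b b b b b b b b b b b b b B B A  =>  b b b b b b b b b b b b b b b b b b b b b b b b B A   (applied B -> b)
  Step 50: b b b b b b b b b b b b b b b b b b b b b b b b B A  =>  b b b b b b b b b b b b b b b b b b b b b b b b b A   (applied B -> b)
  Step 51: b b b b b b b b b b b b b b b b b b b b b b b b b A  =>  b b b b b b b b b b b b b b b b b b b b b b b b b A A   (applied A -> A A)
  Step 52: b b b b b b b b b b b b b b b b b b b b b b b b b A A  =>  b b b b b b b b b b b b b b b b b b b b b b b b b a A   (applied A -> a)
  Step 53: b b b b b b b b b b b b b b b b b b b b b b b b b a A  =>  b b b b b b b b b b b b b b b b b b b b b b b b b a a   (applied A -> a)
Final yield: b b b b b b b b b b b b b b b b b b b b b b b b b a a
Total rewrite steps: 53

53


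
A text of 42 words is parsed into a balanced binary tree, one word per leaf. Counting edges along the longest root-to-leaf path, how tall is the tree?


In a balanced binary tree with n leaves the deepest leaf is ceil(log2(n)) edges below the root.
log2(42) = 5.3923
ceil(5.3923) = 6
height (edges) = 6

6


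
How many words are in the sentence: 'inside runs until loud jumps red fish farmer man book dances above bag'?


Counting words by splitting on spaces:
  Word 1: 'inside'
  Word 2: 'runs'
  Word 3: 'until'
  Word 4: 'loud'
  Word 5: 'jumps'
  Word 6: 'red'
  Word 7: 'fish'
  Word 8: 'farmer'
  Word 9: 'man'
  Word 10: 'book'
  Word 11: 'dances'
  Word 12: 'above'
  Word 13: 'bag'
Total words: 13

13


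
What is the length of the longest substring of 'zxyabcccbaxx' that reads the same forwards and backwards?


Scanning 'zxyabcccbaxx' for palindromic substrings.
Substring at positions 3-9: 'abcccba'.
Check: reverse('abcccba') = 'abcccba' -> palindrome confirmed.
Neighbouring characters ('y' / 'x') break symmetry, so it cannot extend further.
No longer palindromic substring exists; longest length = 7

7


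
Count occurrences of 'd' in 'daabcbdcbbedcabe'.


Scanning 'daabcbdcbbedcabe' for 'd':
  Position 0: 'd' -> MATCH (count: 1)
  Position 6: 'd' -> MATCH (count: 2)
  Position 11: 'd' -> MATCH (count: 3)
Total occurrences of 'd': 3

3


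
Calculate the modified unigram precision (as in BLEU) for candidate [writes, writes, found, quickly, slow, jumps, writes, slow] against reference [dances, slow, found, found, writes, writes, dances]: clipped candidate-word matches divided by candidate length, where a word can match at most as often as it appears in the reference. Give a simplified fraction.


Reference word counts: {'dances': 2, 'found': 2, 'slow': 1, 'writes': 2}
Checking each candidate word (with clipping):
  'writes' -> in reference (ref count 2, used 1/2) -> match (matches: 1)
  'writes' -> in reference (ref count 2, used 2/2) -> match (matches: 2)
  'found' -> in reference (ref count 2, used 1/2) -> match (matches: 3)
  'quickly' -> not in reference -> no match (matches: 3)
  'slow' -> in reference (ref count 1, used 1/1) -> match (matches: 4)
  'jumps' -> not in reference -> no match (matches: 4)
  'writes' -> ref count 2 already used up (2/2) -> clipped, no match (matches: 4)
  'slow' -> ref count 1 already used up (1/1) -> clipped, no match (matches: 4)
Clipped matches: 4, Candidate length: 8
Precision = 4/8 = 1/2

1/2


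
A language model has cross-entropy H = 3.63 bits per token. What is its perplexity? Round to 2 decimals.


Perplexity formula: PP = 2^H
H = 3.63
PP = 2^3.63
Decompose: 2^3.63 = 2^3 * 2^0.63
2^3 = 8, 2^0.63 ~ 1.5475650
PP ~ 8 * 1.5475650 = 12.3805200
Rounded to 2 decimals: 12.38

12.38


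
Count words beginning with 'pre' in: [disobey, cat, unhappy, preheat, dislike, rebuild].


Checking each word for prefix 'pre':
  'disobey' -> no (count: 0)
  'cat' -> no (count: 0)
  'unhappy' -> no (count: 0)
  'preheat' -> YES, starts with 'pre' (count: 1)
  'dislike' -> no (count: 1)
  'rebuild' -> no (count: 1)
Total with prefix 'pre': 1

1


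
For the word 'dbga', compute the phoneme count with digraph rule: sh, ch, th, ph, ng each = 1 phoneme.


Parsing 'dbga' greedily, digraphs first:
  'd' -> consonant phoneme (phonemes so far: 1)
  'b' -> consonant phoneme (phonemes so far: 2)
  'g' -> consonant phoneme (phonemes so far: 3)
  'a' -> vowel phoneme (phonemes so far: 4)
Total phonemes: 4

4


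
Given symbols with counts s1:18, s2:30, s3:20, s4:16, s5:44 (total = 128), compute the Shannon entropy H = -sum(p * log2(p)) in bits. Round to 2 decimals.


Computing entropy H = -sum(p_i * log2(p_i)):
  s1: p = 18/128 = 0.1406, -p*log2(p) = 0.3980
  s2: p = 30/128 = 0.2344, -p*log2(p) = 0.4906
  s3: p = 20/128 = 0.1562, -p*log2(p) = 0.4184
  s4: p = 16/128 = 0.1250, -p*log2(p) = 0.3750
  s5: p = 44/128 = 0.3438, -p*log2(p) = 0.5296
H = sum of terms = 2.2116
Rounded to 2 decimals: 2.21

2.21


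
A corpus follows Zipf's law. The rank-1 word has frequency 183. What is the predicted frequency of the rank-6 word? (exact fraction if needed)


Zipf's law: freq(rank) = f1 / rank
f1 = 183, rank = 6
freq = 183 / 6
GCD(183, 6) = 3
Simplified: 61/2

61/2


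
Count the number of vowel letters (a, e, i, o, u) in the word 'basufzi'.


Scanning each character of 'basufzi':
  Position 1: 'b' -> consonant (running count: 0)
  Position 2: 'a' -> vowel (running count: 1)
  Position 3: 's' -> consonant (running count: 1)
  Position 4: 'u' -> vowel (running count: 2)
  Position 5: 'f' -> consonant (running count: 2)
  Position 6: 'z' -> consonant (running count: 2)
  Position 7: 'i' -> vowel (running count: 3)
Total vowels: 3

3


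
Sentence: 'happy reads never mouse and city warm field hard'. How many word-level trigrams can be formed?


Word trigrams from [9] words:
  Trigram 1: (happy reads never)
  Trigram 2: (reads never mouse)
  Trigram 3: (never mouse and)
  Trigram 4: (mouse and city)
  Trigram 5: (and city warm)
  Trigram 6: (city warm field)
  Trigram 7: (warm field hard)
Total word trigrams: 9 - 2 = 7

7


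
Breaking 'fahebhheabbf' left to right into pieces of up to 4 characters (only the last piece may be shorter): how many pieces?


'fahebhheabbf' has 12 characters.
Chunking with max size 4:
  Chunk 1: 'fahe' (positions 0-3)
  Chunk 2: 'bhhe' (positions 4-7)
  Chunk 3: 'abbf' (positions 8-11)
Total chunks: ceil(12 / 4) = 3

3


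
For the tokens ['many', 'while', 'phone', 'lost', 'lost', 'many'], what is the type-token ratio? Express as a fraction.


Tokens: 6
Unique types: ('lost', 'many', 'phone', 'while') = 4
TTR = 4/6
Simplify: divide both by 2 -> 2/3
TTR = 2/3

2/3


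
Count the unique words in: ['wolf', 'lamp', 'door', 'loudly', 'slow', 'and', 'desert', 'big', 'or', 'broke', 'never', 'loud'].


Listing all tokens and tracking unique types:
  Token 1: 'wolf' -> NEW (unique so far: 1)
  Token 2: 'lamp' -> NEW (unique so far: 2)
  Token 3: 'door' -> NEW (unique so far: 3)
  Token 4: 'loudly' -> NEW (unique so far: 4)
  Token 5: 'slow' -> NEW (unique so far: 5)
  Token 6: 'and' -> NEW (unique so far: 6)
  Token 7: 'desert' -> NEW (unique so far: 7)
  Token 8: 'big' -> NEW (unique so far: 8)
  Token 9: 'or' -> NEW (unique so far: 9)
  Token 10: 'broke' -> NEW (unique so far: 10)
  Token 11: 'never' -> NEW (unique so far: 11)
  Token 12: 'loud' -> NEW (unique so far: 12)
Unique types: ('and', 'big', 'broke', 'desert', 'door', 'lamp', 'loud', 'loudly', 'never', 'or', 'slow', 'wolf')
Vocabulary size: 12

12


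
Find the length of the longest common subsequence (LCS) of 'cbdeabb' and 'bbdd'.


DP table for LCS of 'cbdeabb' and 'bbdd':
       b  b  d  d
    0  0  0  0  0
  c 0  0  0  0  0
  b 0  1  1  1  1
  d 0  1  1  2  2
  e 0  1  1  2  2
  a 0  1  1  2  2
  b 0  1  2  2  2
  b 0  1  2  2  2
LCS: 'bd'
LCS length = 2

2


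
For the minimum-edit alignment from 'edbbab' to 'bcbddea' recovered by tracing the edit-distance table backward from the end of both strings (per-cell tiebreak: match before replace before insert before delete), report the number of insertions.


Edit distance = 6. Backtracking from cell (6, 7) with preference match > replace > insert > delete,
then listing the resulting alignment 'edbbab' -> 'bcbddea' left to right:
  Step 1: replace e->b
  Step 2: replace d->c
  Step 3: keep 'b'
  Step 4: insert 'd' [insertion #1]
  Step 5: replace b->d
  Step 6: replace a->e
  Step 7: replace b->a
Total insertions: 1

1


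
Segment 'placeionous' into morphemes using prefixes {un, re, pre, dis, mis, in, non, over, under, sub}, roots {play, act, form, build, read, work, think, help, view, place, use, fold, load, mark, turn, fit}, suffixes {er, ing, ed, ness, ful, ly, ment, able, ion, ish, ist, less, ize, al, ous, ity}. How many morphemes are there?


Segmenting 'placeionous' against the inventory:
  'place' -> root (morpheme 1)
  'ion' -> suffix (morpheme 2)
  'ous' -> suffix (morpheme 3)
Total morphemes: 3

3


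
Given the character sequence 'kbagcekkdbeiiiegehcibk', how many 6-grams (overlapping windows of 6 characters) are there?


String 'kbagcekkdbeiiiegehcibk' has length L = 22.
Number of overlapping n-grams = L - n + 1
Substituting: 22 - 6 + 1 = 17

17


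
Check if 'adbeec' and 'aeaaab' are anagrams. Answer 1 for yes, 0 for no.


Sort characters of 'adbeec': 'abcdee'
Sort characters of 'aeaaab': 'aaaabe'
Sorted forms differ -> they are NOT anagrams
Result: 0

0


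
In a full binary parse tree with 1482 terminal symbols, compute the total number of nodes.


Leaf nodes (terminals): 1482
Internal nodes = n - 1 = 1482 - 1 = 1481
Total = leaves + internal = 1482 + 1481 = 2963

2963


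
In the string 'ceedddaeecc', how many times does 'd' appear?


Scanning 'ceedddaeecc' for 'd':
  Position 3: 'd' -> MATCH (count: 1)
  Position 4: 'd' -> MATCH (count: 2)
  Position 5: 'd' -> MATCH (count: 3)
Total occurrences of 'd': 3

3


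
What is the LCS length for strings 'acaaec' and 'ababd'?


DP table for LCS of 'acaaec' and 'ababd':
       a  b  a  b  d
    0  0  0  0  0  0
  a 0  1  1  1  1  1
  c 0  1  1  1  1  1
  a 0  1  1  2  2  2
  a 0  1  1  2  2  2
  e 0  1  1  2  2  2
  c 0  1  1  2  2  2
LCS: 'aa'
LCS length = 2

2


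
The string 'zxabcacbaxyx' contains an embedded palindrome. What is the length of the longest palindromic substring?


Scanning 'zxabcacbaxyx' for palindromic substrings.
Substring at positions 1-9: 'xabcacbax'.
Check: reverse('xabcacbax') = 'xabcacbax' -> palindrome confirmed.
Neighbouring characters ('z' / 'y') break symmetry, so it cannot extend further.
No longer palindromic substring exists; longest length = 9

9


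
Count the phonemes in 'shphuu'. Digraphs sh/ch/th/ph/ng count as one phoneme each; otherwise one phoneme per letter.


Parsing 'shphuu' greedily, digraphs first:
  'sh' -> digraph (1 consonant phoneme) (phonemes so far: 1)
  'ph' -> digraph (1 consonant phoneme) (phonemes so far: 2)
  'u' -> vowel phoneme (phonemes so far: 3)
  'u' -> vowel phoneme (phonemes so far: 4)
Total phonemes: 4

4


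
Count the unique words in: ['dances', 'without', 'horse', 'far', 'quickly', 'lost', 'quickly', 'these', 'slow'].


Listing all tokens and tracking unique types:
  Token 1: 'dances' -> NEW (unique so far: 1)
  Token 2: 'without' -> NEW (unique so far: 2)
  Token 3: 'horse' -> NEW (unique so far: 3)
  Token 4: 'far' -> NEW (unique so far: 4)
  Token 5: 'quickly' -> NEW (unique so far: 5)
  Token 6: 'lost' -> NEW (unique so far: 6)
  Token 7: 'quickly' -> duplicate (unique so far: 6)
  Token 8: 'these' -> NEW (unique so far: 7)
  Token 9: 'slow' -> NEW (unique so far: 8)
Unique types: ('dances', 'far', 'horse', 'lost', 'quickly', 'slow', 'these', 'without')
Vocabulary size: 8

8


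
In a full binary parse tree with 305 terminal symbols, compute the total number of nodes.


Leaf nodes (terminals): 305
Internal nodes = n - 1 = 305 - 1 = 304
Total = leaves + internal = 305 + 304 = 609

609


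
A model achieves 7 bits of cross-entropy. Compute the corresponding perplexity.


Perplexity formula: PP = 2^H
H = 7
PP = 2^7
Steps: 2^1 = 2, 2^2 = 4, 2^3 = 8, 2^4 = 16, 2^5 = 32, 2^6 = 64, 2^7 = 128
PP = 128

128


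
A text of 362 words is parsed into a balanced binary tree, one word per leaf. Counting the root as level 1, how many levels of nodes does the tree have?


In a balanced binary tree with n leaves the deepest leaf is ceil(log2(n)) edges below the root,
so counting node levels inclusive of root and leaves gives ceil(log2(n)) + 1 levels.
log2(362) = 8.4998
ceil(8.4998) = 9
levels = 9 + 1 = 10

10


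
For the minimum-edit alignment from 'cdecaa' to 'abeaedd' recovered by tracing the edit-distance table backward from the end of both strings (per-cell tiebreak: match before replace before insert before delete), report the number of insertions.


Edit distance = 6. Backtracking from cell (6, 7) with preference match > replace > insert > delete,
then listing the resulting alignment 'cdecaa' -> 'abeaedd' left to right:
  Step 1: replace c->a
  Step 2: replace d->b
  Step 3: keep 'e'
  Step 4: insert 'a' [insertion #1]
  Step 5: replace c->e
  Step 6: replace a->d
  Step 7: replace a->d
Total insertions: 1

1


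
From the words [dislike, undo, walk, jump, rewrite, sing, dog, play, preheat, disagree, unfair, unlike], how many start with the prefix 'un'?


Checking each word for prefix 'un':
  'dislike' -> no (count: 0)
  'undo' -> YES, starts with 'un' (count: 1)
  'walk' -> no (count: 1)
  'jump' -> no (count: 1)
  'rewrite' -> no (count: 1)
  'sing' -> no (count: 1)
  'dog' -> no (count: 1)
  'play' -> no (count: 1)
  'preheat' -> no (count: 1)
  'disagree' -> no (count: 1)
  'unfair' -> YES, starts with 'un' (count: 2)
  'unlike' -> YES, starts with 'un' (count: 3)
Total with prefix 'un': 3

3


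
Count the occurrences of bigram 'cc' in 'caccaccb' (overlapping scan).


Scanning 'caccaccb' for bigram 'cc':
  Position 0: 'ca' -> no
  Position 1: 'ac' -> no
  Position 2: 'cc' -> MATCH
  Position 3: 'ca' -> no
  Position 4: 'ac' -> no
  Position 5: 'cc' -> MATCH
  Position 6: 'cb' -> no
Total matches: 2

2


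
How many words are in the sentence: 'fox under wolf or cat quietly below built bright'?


Counting words by splitting on spaces:
  Word 1: 'fox'
  Word 2: 'under'
  Word 3: 'wolf'
  Word 4: 'or'
  Word 5: 'cat'
  Word 6: 'quietly'
  Word 7: 'below'
  Word 8: 'built'
  Word 9: 'bright'
Total words: 9

9


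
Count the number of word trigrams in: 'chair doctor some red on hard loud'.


Word trigrams from [7] words:
  Trigram 1: (chair doctor some)
  Trigram 2: (doctor some red)
  Trigram 3: (some red on)
  Trigram 4: (red on hard)
  Trigram 5: (on hard loud)
Total word trigrams: 7 - 2 = 5

5


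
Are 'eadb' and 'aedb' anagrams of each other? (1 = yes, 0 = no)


Sort characters of 'eadb': 'abde'
Sort characters of 'aedb': 'abde'
Sorted forms match -> they ARE anagrams
Result: 1

1


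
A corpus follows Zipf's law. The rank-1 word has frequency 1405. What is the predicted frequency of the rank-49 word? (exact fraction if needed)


Zipf's law: freq(rank) = f1 / rank
f1 = 1405, rank = 49
freq = 1405 / 49
GCD(1405, 49) = 1
Simplified: 1405/49

1405/49


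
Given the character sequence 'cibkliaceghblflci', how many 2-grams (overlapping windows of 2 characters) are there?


String 'cibkliaceghblflci' has length L = 17.
Number of overlapping n-grams = L - n + 1
Substituting: 17 - 2 + 1 = 16

16


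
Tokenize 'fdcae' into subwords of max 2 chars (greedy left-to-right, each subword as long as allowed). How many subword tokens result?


'fdcae' has 5 characters.
Chunking with max size 2:
  Chunk 1: 'fd' (positions 0-1)
  Chunk 2: 'ca' (positions 2-3)
  Chunk 3: 'e' (positions 4-4)
Total chunks: ceil(5 / 2) = 3

3


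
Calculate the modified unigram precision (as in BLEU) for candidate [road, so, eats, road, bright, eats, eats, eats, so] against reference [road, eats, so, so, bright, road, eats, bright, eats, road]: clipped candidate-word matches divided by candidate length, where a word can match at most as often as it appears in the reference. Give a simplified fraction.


Reference word counts: {'bright': 2, 'eats': 3, 'road': 3, 'so': 2}
Checking each candidate word (with clipping):
  'road' -> in reference (ref count 3, used 1/3) -> match (matches: 1)
  'so' -> in reference (ref count 2, used 1/2) -> match (matches: 2)
  'eats' -> in reference (ref count 3, used 1/3) -> match (matches: 3)
  'road' -> in reference (ref count 3, used 2/3) -> match (matches: 4)
  'bright' -> in reference (ref count 2, used 1/2) -> match (matches: 5)
  'eats' -> in reference (ref count 3, used 2/3) -> match (matches: 6)
  'eats' -> in reference (ref count 3, used 3/3) -> match (matches: 7)
  'eats' -> ref count 3 already used up (3/3) -> clipped, no match (matches: 7)
  'so' -> in reference (ref count 2, used 2/2) -> match (matches: 8)
Clipped matches: 8, Candidate length: 9
Precision = 8/9

8/9


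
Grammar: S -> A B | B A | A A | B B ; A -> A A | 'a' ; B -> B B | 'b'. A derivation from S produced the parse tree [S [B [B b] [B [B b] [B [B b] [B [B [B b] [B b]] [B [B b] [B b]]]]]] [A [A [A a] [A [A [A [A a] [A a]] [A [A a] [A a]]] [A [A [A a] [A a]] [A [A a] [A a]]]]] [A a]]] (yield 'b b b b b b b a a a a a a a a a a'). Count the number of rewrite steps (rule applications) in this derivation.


Every bracketed nonterminal node [X ...] in the tree is produced by exactly one rule application.
Reading the tree off as a leftmost derivation:
  Step 1: S  =>  B A   (applied S -> B A)
  Step 2: B A  =>  B B A   (applied B -> B B)
  Step 3: B B A  =>  b B A   (applied B -> b)
  Step 4: b B A  =>  b B B A   (applied B -> B B)
  Step 5: b B B A  =>  b b B A   (applied B -> b)
  Step 6: b b B A  =>  b b B B A   (applied B -> B B)
  Step 7: b b B B A  =>  b b b B A   (applied B -> b)
  Step 8: b b b B A  =>  b b b B B A   (applied B -> B B)
  Step 9: b b b B B A  =>  b b b B B B A   (applied B -> B B)
  Step 10: b b b B B B A  =>  b b b b B B A   (applied B -> b)
  Step 11: b b b b B B A  =>  b b b b b B A   (applied B -> b)
  Step 12: b b b b b B A  =>  b b b b b B B A   (applied B -> B B)
  Step 13: b b b b b B B A  =>  b b b b b b B A   (applied B -> b)
  Step 14: b b b b b b B A  =>  b b b b b b b A   (applied B -> b)
  Step 15: b b b b b b b A  =>  b b b b b b b A A   (applied A -> A A)
  Step 16: b b b b b b b A A  =>  b b b b b b b A A A   (applied A -> A A)
  Step 17: b b b b b b b A A A  =>  b b b b b b b a A A   (applied A -> a)
  Step 18: b b b b b b b a A A  =>  b b b b b b b a A A A   (applied A -> A A)
  Step 19: b b b b b b b a A A A  =>  b b b b b b b a A A A A   (applied A -> A A)
  Step 20: b b b b b b b a A A A A  =>  b b b b b b b a A A A A A   (applied A -> A A)
  Step 21: b b b b b b b a A A A A A  =>  b b b b b b b a a A A A A   (applied A -> a)
  Step 22: b b b b b b b a a A A A A  =>  b b b b b b b a a a A A A   (applied A -> a)
  Step 23: b b b b b b b a a a A A A  =>  b b b b b b b a a a A A A A   (applied A -> A A)
  Step 24: b b b b b b b a a a A A A A  =>  b b b b b b b a a a a A A A   (applied A -> a)
  Step 25: b b b b b b b a a a a A A A  =>  b b b b b b b a a a a a A A   (applied A -> a)
  Step 26: b b b b b b b a a a a a A A  =>  b b b b b b b a a a a a A A A   (applied A -> A A)
  Step 27: b b b b b b b a a a a a A A A  =>  b b b b b b b a a a a a A A A A   (applied A -> A A)
  Step 28: b b b b b b b a a a a a A A A A  =>  b b b b b b b a a a a a a A A A   (applied A -> a)
  Step 29: b b b b b b b a a a a a a A A A  =>  b b b b b b b a a a a a a a A A   (applied A -> a)
  Step 30: b b b b b b b a a a a a a a A A  =>  b b b b b b b a a a a a a a A A A   (applied A -> A A)
  Step 31: b b b b b b b a a a a a a a A A A  =>  b b b b b b b a a a a a a a a A A   (applied A -> a)
  Step 32: b b b b b b b a a a a a a a a A A  =>  b b b b b b b a a a a a a a a a A   (applied A -> a)
  Step 33: b b b b b b b a a a a a a a a a A  =>  b b b b b b b a a a a a a a a a a   (applied A -> a)
Final yield: b b b b b b b a a a a a a a a a a
Total rewrite steps: 33

33
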